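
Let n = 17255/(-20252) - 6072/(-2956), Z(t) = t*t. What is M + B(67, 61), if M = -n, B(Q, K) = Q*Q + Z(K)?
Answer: 122854740789/14966228 ≈ 8208.8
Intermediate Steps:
Z(t) = t**2
n = 17991091/14966228 (n = 17255*(-1/20252) - 6072*(-1/2956) = -17255/20252 + 1518/739 = 17991091/14966228 ≈ 1.2021)
B(Q, K) = K**2 + Q**2 (B(Q, K) = Q*Q + K**2 = Q**2 + K**2 = K**2 + Q**2)
M = -17991091/14966228 (M = -1*17991091/14966228 = -17991091/14966228 ≈ -1.2021)
M + B(67, 61) = -17991091/14966228 + (61**2 + 67**2) = -17991091/14966228 + (3721 + 4489) = -17991091/14966228 + 8210 = 122854740789/14966228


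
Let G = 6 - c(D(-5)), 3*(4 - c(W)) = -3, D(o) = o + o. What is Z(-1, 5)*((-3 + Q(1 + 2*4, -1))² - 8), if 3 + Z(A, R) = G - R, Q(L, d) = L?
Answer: -196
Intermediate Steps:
D(o) = 2*o
c(W) = 5 (c(W) = 4 - ⅓*(-3) = 4 + 1 = 5)
G = 1 (G = 6 - 1*5 = 6 - 5 = 1)
Z(A, R) = -2 - R (Z(A, R) = -3 + (1 - R) = -2 - R)
Z(-1, 5)*((-3 + Q(1 + 2*4, -1))² - 8) = (-2 - 1*5)*((-3 + (1 + 2*4))² - 8) = (-2 - 5)*((-3 + (1 + 8))² - 8) = -7*((-3 + 9)² - 8) = -7*(6² - 8) = -7*(36 - 8) = -7*28 = -196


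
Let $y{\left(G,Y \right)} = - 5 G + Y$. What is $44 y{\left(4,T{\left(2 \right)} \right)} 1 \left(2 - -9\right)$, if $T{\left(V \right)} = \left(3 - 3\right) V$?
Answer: $-9680$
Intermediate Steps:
$T{\left(V \right)} = 0$ ($T{\left(V \right)} = 0 V = 0$)
$y{\left(G,Y \right)} = Y - 5 G$
$44 y{\left(4,T{\left(2 \right)} \right)} 1 \left(2 - -9\right) = 44 \left(0 - 20\right) 1 \left(2 - -9\right) = 44 \left(0 - 20\right) 1 \left(2 + 9\right) = 44 \left(\left(-20\right) 1\right) 11 = 44 \left(-20\right) 11 = \left(-880\right) 11 = -9680$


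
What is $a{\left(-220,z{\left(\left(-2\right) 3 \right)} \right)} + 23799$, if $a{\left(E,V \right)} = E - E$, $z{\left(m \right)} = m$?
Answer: $23799$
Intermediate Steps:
$a{\left(E,V \right)} = 0$
$a{\left(-220,z{\left(\left(-2\right) 3 \right)} \right)} + 23799 = 0 + 23799 = 23799$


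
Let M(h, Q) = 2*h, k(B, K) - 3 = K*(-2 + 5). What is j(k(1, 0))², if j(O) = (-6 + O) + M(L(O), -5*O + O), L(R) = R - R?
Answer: 9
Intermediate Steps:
k(B, K) = 3 + 3*K (k(B, K) = 3 + K*(-2 + 5) = 3 + K*3 = 3 + 3*K)
L(R) = 0
j(O) = -6 + O (j(O) = (-6 + O) + 2*0 = (-6 + O) + 0 = -6 + O)
j(k(1, 0))² = (-6 + (3 + 3*0))² = (-6 + (3 + 0))² = (-6 + 3)² = (-3)² = 9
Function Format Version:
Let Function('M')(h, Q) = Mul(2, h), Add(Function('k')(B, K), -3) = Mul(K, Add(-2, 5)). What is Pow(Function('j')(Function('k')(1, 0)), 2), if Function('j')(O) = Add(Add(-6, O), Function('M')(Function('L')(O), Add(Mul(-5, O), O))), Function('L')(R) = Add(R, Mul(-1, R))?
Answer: 9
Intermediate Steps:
Function('k')(B, K) = Add(3, Mul(3, K)) (Function('k')(B, K) = Add(3, Mul(K, Add(-2, 5))) = Add(3, Mul(K, 3)) = Add(3, Mul(3, K)))
Function('L')(R) = 0
Function('j')(O) = Add(-6, O) (Function('j')(O) = Add(Add(-6, O), Mul(2, 0)) = Add(Add(-6, O), 0) = Add(-6, O))
Pow(Function('j')(Function('k')(1, 0)), 2) = Pow(Add(-6, Add(3, Mul(3, 0))), 2) = Pow(Add(-6, Add(3, 0)), 2) = Pow(Add(-6, 3), 2) = Pow(-3, 2) = 9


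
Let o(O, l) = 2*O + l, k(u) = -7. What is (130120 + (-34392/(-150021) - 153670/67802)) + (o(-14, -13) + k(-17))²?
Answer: 224493272695387/1695287307 ≈ 1.3242e+5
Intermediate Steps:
o(O, l) = l + 2*O
(130120 + (-34392/(-150021) - 153670/67802)) + (o(-14, -13) + k(-17))² = (130120 + (-34392/(-150021) - 153670/67802)) + ((-13 + 2*(-14)) - 7)² = (130120 + (-34392*(-1/150021) - 153670*1/67802)) + ((-13 - 28) - 7)² = (130120 + (11464/50007 - 76835/33901)) + (-41 - 7)² = (130120 - 3453646781/1695287307) + (-48)² = 220587330740059/1695287307 + 2304 = 224493272695387/1695287307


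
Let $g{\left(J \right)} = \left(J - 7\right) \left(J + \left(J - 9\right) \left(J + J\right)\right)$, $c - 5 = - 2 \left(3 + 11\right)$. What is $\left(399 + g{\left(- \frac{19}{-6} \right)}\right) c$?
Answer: $- \frac{328187}{27} \approx -12155.0$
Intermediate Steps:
$c = -23$ ($c = 5 - 2 \left(3 + 11\right) = 5 - 28 = -23$)
$g{\left(J \right)} = \left(-7 + J\right) \left(J + 2 J \left(-9 + J\right)\right)$ ($g{\left(J \right)} = \left(-7 + J\right) \left(J + \left(-9 + J\right) 2 J\right) = \left(-7 + J\right) \left(J + 2 J \left(-9 + J\right)\right)$)
$\left(399 + g{\left(- \frac{19}{-6} \right)}\right) c = \left(399 + - \frac{19}{-6} \left(119 - 31 \left(- \frac{19}{-6}\right) + 2 \left(- \frac{19}{-6}\right)^{2}\right)\right) \left(-23\right) = \left(399 + \left(-19\right) \left(- \frac{1}{6}\right) \left(119 - 31 \left(\left(-19\right) \left(- \frac{1}{6}\right)\right) + 2 \left(\left(-19\right) \left(- \frac{1}{6}\right)\right)^{2}\right)\right) \left(-23\right) = \left(399 + \frac{19 \left(119 - \frac{589}{6} + 2 \left(\frac{19}{6}\right)^{2}\right)}{6}\right) \left(-23\right) = \left(399 + \frac{19 \left(119 - \frac{589}{6} + 2 \cdot \frac{361}{36}\right)}{6}\right) \left(-23\right) = \left(399 + \frac{19 \left(119 - \frac{589}{6} + \frac{361}{18}\right)}{6}\right) \left(-23\right) = \left(399 + \frac{19}{6} \cdot \frac{368}{9}\right) \left(-23\right) = \left(399 + \frac{3496}{27}\right) \left(-23\right) = \frac{14269}{27} \left(-23\right) = - \frac{328187}{27}$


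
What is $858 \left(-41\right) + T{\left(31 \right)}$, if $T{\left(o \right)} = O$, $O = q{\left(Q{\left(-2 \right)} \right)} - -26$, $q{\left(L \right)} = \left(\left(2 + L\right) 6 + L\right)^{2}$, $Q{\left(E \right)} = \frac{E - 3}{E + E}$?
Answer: $- \frac{555543}{16} \approx -34721.0$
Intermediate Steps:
$Q{\left(E \right)} = \frac{-3 + E}{2 E}$
$q{\left(L \right)} = \left(12 + 7 L\right)^{2}$ ($q{\left(L \right)} = \left(\left(12 + 6 L\right) + L\right)^{2} = \left(12 + 7 L\right)^{2}$)
$O = \frac{7305}{16}$ ($O = \left(12 + 7 \frac{-3 - 2}{2 \left(-2\right)}\right)^{2} - -26 = \left(12 + 7 \cdot \frac{1}{2} \left(- \frac{1}{2}\right) \left(-5\right)\right)^{2} + 26 = \left(12 + 7 \cdot \frac{5}{4}\right)^{2} + 26 = \left(12 + \frac{35}{4}\right)^{2} + 26 = \left(\frac{83}{4}\right)^{2} + 26 = \frac{6889}{16} + 26 = \frac{7305}{16} \approx 456.56$)
$T{\left(o \right)} = \frac{7305}{16}$
$858 \left(-41\right) + T{\left(31 \right)} = 858 \left(-41\right) + \frac{7305}{16} = -35178 + \frac{7305}{16} = - \frac{555543}{16}$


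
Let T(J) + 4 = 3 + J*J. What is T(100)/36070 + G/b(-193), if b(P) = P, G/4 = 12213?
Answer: -1760161833/6961510 ≈ -252.84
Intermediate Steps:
G = 48852 (G = 4*12213 = 48852)
T(J) = -1 + J² (T(J) = -4 + (3 + J*J) = -4 + (3 + J²) = -1 + J²)
T(100)/36070 + G/b(-193) = (-1 + 100²)/36070 + 48852/(-193) = (-1 + 10000)*(1/36070) + 48852*(-1/193) = 9999*(1/36070) - 48852/193 = 9999/36070 - 48852/193 = -1760161833/6961510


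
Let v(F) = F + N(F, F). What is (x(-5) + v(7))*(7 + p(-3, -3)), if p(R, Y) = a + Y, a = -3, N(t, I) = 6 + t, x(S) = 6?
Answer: 26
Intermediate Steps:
p(R, Y) = -3 + Y
v(F) = 6 + 2*F (v(F) = F + (6 + F) = 6 + 2*F)
(x(-5) + v(7))*(7 + p(-3, -3)) = (6 + (6 + 2*7))*(7 + (-3 - 3)) = (6 + (6 + 14))*(7 - 6) = (6 + 20)*1 = 26*1 = 26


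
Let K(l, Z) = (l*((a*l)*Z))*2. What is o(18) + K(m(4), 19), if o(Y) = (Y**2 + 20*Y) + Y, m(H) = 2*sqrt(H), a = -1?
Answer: 94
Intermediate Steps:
o(Y) = Y**2 + 21*Y
K(l, Z) = -2*Z*l**2 (K(l, Z) = (l*((-l)*Z))*2 = (l*(-Z*l))*2 = -Z*l**2*2 = -2*Z*l**2)
o(18) + K(m(4), 19) = 18*(21 + 18) - 2*19*(2*sqrt(4))**2 = 18*39 - 2*19*(2*2)**2 = 702 - 2*19*4**2 = 702 - 2*19*16 = 702 - 608 = 94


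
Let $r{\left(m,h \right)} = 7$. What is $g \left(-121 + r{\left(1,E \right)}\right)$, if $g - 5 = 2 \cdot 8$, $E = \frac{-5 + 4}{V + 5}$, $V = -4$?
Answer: $-2394$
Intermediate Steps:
$E = -1$ ($E = \frac{-5 + 4}{-4 + 5} = - 1^{-1} = \left(-1\right) 1 = -1$)
$g = 21$ ($g = 5 + 2 \cdot 8 = 5 + 16 = 21$)
$g \left(-121 + r{\left(1,E \right)}\right) = 21 \left(-121 + 7\right) = 21 \left(-114\right) = -2394$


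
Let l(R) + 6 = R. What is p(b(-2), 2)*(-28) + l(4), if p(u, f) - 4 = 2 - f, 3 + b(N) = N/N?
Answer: -114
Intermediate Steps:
b(N) = -2 (b(N) = -3 + N/N = -3 + 1 = -2)
p(u, f) = 6 - f (p(u, f) = 4 + (2 - f) = 6 - f)
l(R) = -6 + R
p(b(-2), 2)*(-28) + l(4) = (6 - 1*2)*(-28) + (-6 + 4) = (6 - 2)*(-28) - 2 = 4*(-28) - 2 = -112 - 2 = -114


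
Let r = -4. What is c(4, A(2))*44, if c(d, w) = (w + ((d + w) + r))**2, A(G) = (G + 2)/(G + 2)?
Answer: 176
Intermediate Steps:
A(G) = 1 (A(G) = (2 + G)/(2 + G) = 1)
c(d, w) = (-4 + d + 2*w)**2 (c(d, w) = (w + ((d + w) - 4))**2 = (w + (-4 + d + w))**2 = (-4 + d + 2*w)**2)
c(4, A(2))*44 = (-4 + 4 + 2*1)**2*44 = (-4 + 4 + 2)**2*44 = 2**2*44 = 4*44 = 176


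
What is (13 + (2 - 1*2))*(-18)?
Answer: -234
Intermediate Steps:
(13 + (2 - 1*2))*(-18) = (13 + (2 - 2))*(-18) = (13 + 0)*(-18) = 13*(-18) = -234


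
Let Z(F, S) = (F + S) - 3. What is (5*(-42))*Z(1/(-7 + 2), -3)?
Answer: 1302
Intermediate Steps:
Z(F, S) = -3 + F + S
(5*(-42))*Z(1/(-7 + 2), -3) = (5*(-42))*(-3 + 1/(-7 + 2) - 3) = -210*(-3 + 1/(-5) - 3) = -210*(-3 - 1/5 - 3) = -210*(-31/5) = 1302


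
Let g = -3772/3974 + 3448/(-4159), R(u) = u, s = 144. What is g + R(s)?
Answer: 1175311302/8263933 ≈ 142.22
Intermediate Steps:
g = -14695050/8263933 (g = -3772*1/3974 + 3448*(-1/4159) = -1886/1987 - 3448/4159 = -14695050/8263933 ≈ -1.7782)
g + R(s) = -14695050/8263933 + 144 = 1175311302/8263933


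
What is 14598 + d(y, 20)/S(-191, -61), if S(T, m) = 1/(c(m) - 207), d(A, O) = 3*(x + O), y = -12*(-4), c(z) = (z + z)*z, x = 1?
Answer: 470403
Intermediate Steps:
c(z) = 2*z**2 (c(z) = (2*z)*z = 2*z**2)
y = 48
d(A, O) = 3 + 3*O (d(A, O) = 3*(1 + O) = 3 + 3*O)
S(T, m) = 1/(-207 + 2*m**2) (S(T, m) = 1/(2*m**2 - 207) = 1/(-207 + 2*m**2))
14598 + d(y, 20)/S(-191, -61) = 14598 + (3 + 3*20)/(1/(-207 + 2*(-61)**2)) = 14598 + (3 + 60)/(1/(-207 + 2*3721)) = 14598 + 63/(1/(-207 + 7442)) = 14598 + 63/(1/7235) = 14598 + 63*7235 = 14598 + 455805 = 470403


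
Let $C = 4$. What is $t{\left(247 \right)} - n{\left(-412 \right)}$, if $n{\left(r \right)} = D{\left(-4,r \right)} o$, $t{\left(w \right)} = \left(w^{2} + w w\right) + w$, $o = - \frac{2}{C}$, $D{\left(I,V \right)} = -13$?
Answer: $\frac{244517}{2} \approx 1.2226 \cdot 10^{5}$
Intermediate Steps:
$o = - \frac{1}{2}$ ($o = - \frac{2}{4} = \left(-2\right) \frac{1}{4} = - \frac{1}{2} \approx -0.5$)
$t{\left(w \right)} = w + 2 w^{2}$ ($t{\left(w \right)} = \left(w^{2} + w^{2}\right) + w = 2 w^{2} + w = w + 2 w^{2}$)
$n{\left(r \right)} = \frac{13}{2}$ ($n{\left(r \right)} = \left(-13\right) \left(- \frac{1}{2}\right) = \frac{13}{2}$)
$t{\left(247 \right)} - n{\left(-412 \right)} = 247 \left(1 + 2 \cdot 247\right) - \frac{13}{2} = 247 \left(1 + 494\right) - \frac{13}{2} = 247 \cdot 495 - \frac{13}{2} = 122265 - \frac{13}{2} = \frac{244517}{2}$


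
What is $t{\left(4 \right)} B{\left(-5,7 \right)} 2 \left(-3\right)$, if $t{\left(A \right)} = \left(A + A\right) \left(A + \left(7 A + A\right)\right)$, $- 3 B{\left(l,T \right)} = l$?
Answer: $-2880$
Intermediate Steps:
$B{\left(l,T \right)} = - \frac{l}{3}$
$t{\left(A \right)} = 18 A^{2}$ ($t{\left(A \right)} = 2 A \left(A + 8 A\right) = 2 A 9 A = 18 A^{2}$)
$t{\left(4 \right)} B{\left(-5,7 \right)} 2 \left(-3\right) = 18 \cdot 4^{2} \left(\left(- \frac{1}{3}\right) \left(-5\right)\right) 2 \left(-3\right) = 18 \cdot 16 \cdot \frac{5}{3} \left(-6\right) = 288 \cdot \frac{5}{3} \left(-6\right) = 480 \left(-6\right) = -2880$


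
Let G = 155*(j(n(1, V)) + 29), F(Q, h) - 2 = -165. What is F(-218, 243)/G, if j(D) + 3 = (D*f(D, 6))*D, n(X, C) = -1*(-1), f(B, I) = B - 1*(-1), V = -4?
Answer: -163/4340 ≈ -0.037558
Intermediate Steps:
F(Q, h) = -163 (F(Q, h) = 2 - 165 = -163)
f(B, I) = 1 + B (f(B, I) = B + 1 = 1 + B)
n(X, C) = 1
j(D) = -3 + D**2*(1 + D) (j(D) = -3 + (D*(1 + D))*D = -3 + D**2*(1 + D))
G = 4340 (G = 155*((-3 + 1**2*(1 + 1)) + 29) = 155*((-3 + 1*2) + 29) = 155*((-3 + 2) + 29) = 155*(-1 + 29) = 155*28 = 4340)
F(-218, 243)/G = -163/4340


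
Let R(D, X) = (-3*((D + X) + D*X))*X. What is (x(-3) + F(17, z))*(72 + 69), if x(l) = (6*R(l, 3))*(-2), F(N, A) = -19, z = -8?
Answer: -139731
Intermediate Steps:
R(D, X) = X*(-3*D - 3*X - 3*D*X) (R(D, X) = (-3*(D + X + D*X))*X = (-3*D - 3*X - 3*D*X)*X = X*(-3*D - 3*X - 3*D*X))
x(l) = 324 + 432*l (x(l) = (6*(-3*3*(l + 3 + l*3)))*(-2) = (6*(-3*3*(l + 3 + 3*l)))*(-2) = (6*(-3*3*(3 + 4*l)))*(-2) = (6*(-27 - 36*l))*(-2) = (-162 - 216*l)*(-2) = 324 + 432*l)
(x(-3) + F(17, z))*(72 + 69) = ((324 + 432*(-3)) - 19)*(72 + 69) = ((324 - 1296) - 19)*141 = (-972 - 19)*141 = -991*141 = -139731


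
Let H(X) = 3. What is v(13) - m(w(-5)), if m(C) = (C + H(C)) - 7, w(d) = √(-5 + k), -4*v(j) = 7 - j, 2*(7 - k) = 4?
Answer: 11/2 ≈ 5.5000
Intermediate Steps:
k = 5 (k = 7 - ½*4 = 7 - 2 = 5)
v(j) = -7/4 + j/4 (v(j) = -(7 - j)/4 = -7/4 + j/4)
w(d) = 0 (w(d) = √(-5 + 5) = √0 = 0)
m(C) = -4 + C (m(C) = (C + 3) - 7 = (3 + C) - 7 = -4 + C)
v(13) - m(w(-5)) = (-7/4 + (¼)*13) - (-4 + 0) = (-7/4 + 13/4) - 1*(-4) = 3/2 + 4 = 11/2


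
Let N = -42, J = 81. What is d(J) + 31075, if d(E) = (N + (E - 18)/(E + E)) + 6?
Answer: 558709/18 ≈ 31039.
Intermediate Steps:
d(E) = -36 + (-18 + E)/(2*E) (d(E) = (-42 + (E - 18)/(E + E)) + 6 = (-42 + (-18 + E)/((2*E))) + 6 = (-42 + (-18 + E)*(1/(2*E))) + 6 = (-42 + (-18 + E)/(2*E)) + 6 = -36 + (-18 + E)/(2*E))
d(J) + 31075 = (-71/2 - 9/81) + 31075 = (-71/2 - 9*1/81) + 31075 = (-71/2 - ⅑) + 31075 = -641/18 + 31075 = 558709/18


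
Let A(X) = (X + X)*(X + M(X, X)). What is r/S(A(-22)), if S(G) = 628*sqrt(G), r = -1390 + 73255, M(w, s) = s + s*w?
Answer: -14373*I*sqrt(10)/55264 ≈ -0.82244*I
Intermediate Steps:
A(X) = 2*X*(X + X*(1 + X)) (A(X) = (X + X)*(X + X*(1 + X)) = (2*X)*(X + X*(1 + X)) = 2*X*(X + X*(1 + X)))
r = 71865
r/S(A(-22)) = 71865/((628*sqrt(2*(-22)**2*(2 - 22)))) = 71865/((628*sqrt(2*484*(-20)))) = 71865/((628*sqrt(-19360))) = 71865/((628*(44*I*sqrt(10)))) = 71865/((27632*I*sqrt(10))) = 71865*(-I*sqrt(10)/276320) = -14373*I*sqrt(10)/55264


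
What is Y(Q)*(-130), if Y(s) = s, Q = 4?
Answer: -520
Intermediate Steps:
Y(Q)*(-130) = 4*(-130) = -520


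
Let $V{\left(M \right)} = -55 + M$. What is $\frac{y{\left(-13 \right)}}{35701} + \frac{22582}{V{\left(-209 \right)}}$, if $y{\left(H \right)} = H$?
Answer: $- \frac{403101707}{4712532} \approx -85.538$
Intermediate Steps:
$\frac{y{\left(-13 \right)}}{35701} + \frac{22582}{V{\left(-209 \right)}} = - \frac{13}{35701} + \frac{22582}{-55 - 209} = \left(-13\right) \frac{1}{35701} + \frac{22582}{-264} = - \frac{13}{35701} + 22582 \left(- \frac{1}{264}\right) = - \frac{13}{35701} - \frac{11291}{132} = - \frac{403101707}{4712532}$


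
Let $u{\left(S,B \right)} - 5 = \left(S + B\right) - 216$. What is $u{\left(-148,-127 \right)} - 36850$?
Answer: $-37336$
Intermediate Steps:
$u{\left(S,B \right)} = -211 + B + S$ ($u{\left(S,B \right)} = 5 - \left(216 - B - S\right) = 5 + \left(-216 + B + S\right) = -211 + B + S$)
$u{\left(-148,-127 \right)} - 36850 = \left(-211 - 127 - 148\right) - 36850 = -486 - 36850 = -37336$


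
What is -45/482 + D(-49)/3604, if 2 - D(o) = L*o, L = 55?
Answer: 568887/868564 ≈ 0.65497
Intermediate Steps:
D(o) = 2 - 55*o
-45/482 + D(-49)/3604 = -45/482 + (2 - 55*(-49))/3604 = -45*1/482 + (2 + 2695)*(1/3604) = -45/482 + 2697*(1/3604) = -45/482 + 2697/3604 = 568887/868564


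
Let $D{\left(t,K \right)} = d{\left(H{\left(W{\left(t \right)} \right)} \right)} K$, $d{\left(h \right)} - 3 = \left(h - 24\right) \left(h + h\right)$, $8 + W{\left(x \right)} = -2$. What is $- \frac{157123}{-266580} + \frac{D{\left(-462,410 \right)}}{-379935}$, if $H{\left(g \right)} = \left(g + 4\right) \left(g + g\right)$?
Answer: $- \frac{54641170631}{2250734940} \approx -24.277$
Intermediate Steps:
$W{\left(x \right)} = -10$ ($W{\left(x \right)} = -8 - 2 = -10$)
$H{\left(g \right)} = 2 g \left(4 + g\right)$ ($H{\left(g \right)} = \left(4 + g\right) 2 g = 2 g \left(4 + g\right)$)
$d{\left(h \right)} = 3 + 2 h \left(-24 + h\right)$ ($d{\left(h \right)} = 3 + \left(h - 24\right) \left(h + h\right) = 3 + \left(-24 + h\right) 2 h = 3 + 2 h \left(-24 + h\right)$)
$D{\left(t,K \right)} = 23043 K$ ($D{\left(t,K \right)} = \left(3 - 48 \cdot 2 \left(-10\right) \left(4 - 10\right) + 2 \left(2 \left(-10\right) \left(4 - 10\right)\right)^{2}\right) K = \left(3 - 48 \cdot 2 \left(-10\right) \left(-6\right) + 2 \left(2 \left(-10\right) \left(-6\right)\right)^{2}\right) K = \left(3 - 5760 + 2 \cdot 120^{2}\right) K = \left(3 - 5760 + 2 \cdot 14400\right) K = \left(3 - 5760 + 28800\right) K = 23043 K$)
$- \frac{157123}{-266580} + \frac{D{\left(-462,410 \right)}}{-379935} = - \frac{157123}{-266580} + \frac{23043 \cdot 410}{-379935} = \left(-157123\right) \left(- \frac{1}{266580}\right) + 9447630 \left(- \frac{1}{379935}\right) = \frac{157123}{266580} - \frac{629842}{25329} = - \frac{54641170631}{2250734940}$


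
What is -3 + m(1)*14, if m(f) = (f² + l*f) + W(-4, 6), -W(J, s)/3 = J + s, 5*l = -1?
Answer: -379/5 ≈ -75.800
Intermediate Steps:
l = -⅕ (l = (⅕)*(-1) = -⅕ ≈ -0.20000)
W(J, s) = -3*J - 3*s (W(J, s) = -3*(J + s) = -3*J - 3*s)
m(f) = -6 + f² - f/5 (m(f) = (f² - f/5) + (-3*(-4) - 3*6) = (f² - f/5) + (12 - 18) = (f² - f/5) - 6 = -6 + f² - f/5)
-3 + m(1)*14 = -3 + (-6 + 1² - ⅕*1)*14 = -3 + (-6 + 1 - ⅕)*14 = -3 - 26/5*14 = -3 - 364/5 = -379/5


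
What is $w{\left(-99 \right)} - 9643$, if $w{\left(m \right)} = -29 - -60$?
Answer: $-9612$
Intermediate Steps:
$w{\left(m \right)} = 31$ ($w{\left(m \right)} = -29 + 60 = 31$)
$w{\left(-99 \right)} - 9643 = 31 - 9643 = -9612$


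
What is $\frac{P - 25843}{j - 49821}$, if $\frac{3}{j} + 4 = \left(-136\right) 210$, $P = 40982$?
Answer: $- \frac{432430396}{1423087047} \approx -0.30387$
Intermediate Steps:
$j = - \frac{3}{28564}$ ($j = \frac{3}{-4 - 28560} = \frac{3}{-28564} = 3 \left(- \frac{1}{28564}\right) = - \frac{3}{28564} \approx -0.00010503$)
$\frac{P - 25843}{j - 49821} = \frac{40982 - 25843}{- \frac{3}{28564} - 49821} = \frac{15139}{- \frac{1423087047}{28564}} = 15139 \left(- \frac{28564}{1423087047}\right) = - \frac{432430396}{1423087047}$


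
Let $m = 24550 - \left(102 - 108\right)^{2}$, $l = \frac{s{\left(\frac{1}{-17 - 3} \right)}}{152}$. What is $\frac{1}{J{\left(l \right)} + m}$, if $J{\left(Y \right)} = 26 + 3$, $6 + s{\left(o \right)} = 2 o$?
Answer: $\frac{1}{24543} \approx 4.0745 \cdot 10^{-5}$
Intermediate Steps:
$s{\left(o \right)} = -6 + 2 o$
$l = - \frac{61}{1520}$ ($l = \frac{-6 + \frac{2}{-17 - 3}}{152} = \left(-6 + \frac{2}{-20}\right) \frac{1}{152} = \left(-6 + 2 \left(- \frac{1}{20}\right)\right) \frac{1}{152} = \left(-6 - \frac{1}{10}\right) \frac{1}{152} = \left(- \frac{61}{10}\right) \frac{1}{152} = - \frac{61}{1520} \approx -0.040132$)
$J{\left(Y \right)} = 29$
$m = 24514$ ($m = 24550 - \left(-6\right)^{2} = 24550 - 36 = 24514$)
$\frac{1}{J{\left(l \right)} + m} = \frac{1}{29 + 24514} = \frac{1}{24543}$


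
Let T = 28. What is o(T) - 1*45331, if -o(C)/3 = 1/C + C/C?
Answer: -1269355/28 ≈ -45334.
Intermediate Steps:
o(C) = -3 - 3/C (o(C) = -3*(1/C + C/C) = -3*(1/C + 1) = -3*(1 + 1/C) = -3 - 3/C)
o(T) - 1*45331 = (-3 - 3/28) - 1*45331 = (-3 - 3*1/28) - 45331 = (-3 - 3/28) - 45331 = -87/28 - 45331 = -1269355/28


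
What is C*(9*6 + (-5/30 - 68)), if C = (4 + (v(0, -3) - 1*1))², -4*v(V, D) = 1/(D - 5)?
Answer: -799765/6144 ≈ -130.17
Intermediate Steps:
v(V, D) = -1/(4*(-5 + D)) (v(V, D) = -1/(4*(D - 5)) = -1/(4*(-5 + D)))
C = 9409/1024 (C = (4 + (-1/(-20 + 4*(-3)) - 1*1))² = (4 + (-1/(-20 - 12) - 1))² = (4 + (-1/(-32) - 1))² = (4 + (-1*(-1/32) - 1))² = (4 + (1/32 - 1))² = (4 - 31/32)² = (97/32)² = 9409/1024 ≈ 9.1885)
C*(9*6 + (-5/30 - 68)) = 9409*(9*6 + (-5/30 - 68))/1024 = 9409*(54 + (-5*1/30 - 68))/1024 = 9409*(54 + (-⅙ - 68))/1024 = 9409*(54 - 409/6)/1024 = (9409/1024)*(-85/6) = -799765/6144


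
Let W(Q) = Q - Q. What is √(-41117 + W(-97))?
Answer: I*√41117 ≈ 202.77*I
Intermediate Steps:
W(Q) = 0
√(-41117 + W(-97)) = √(-41117 + 0) = √(-41117) = I*√41117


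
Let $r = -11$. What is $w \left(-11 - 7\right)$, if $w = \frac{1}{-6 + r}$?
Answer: $\frac{18}{17} \approx 1.0588$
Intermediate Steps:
$w = - \frac{1}{17}$ ($w = \frac{1}{-6 - 11} = \frac{1}{-17} = - \frac{1}{17} \approx -0.058824$)
$w \left(-11 - 7\right) = - \frac{-11 - 7}{17} = \left(- \frac{1}{17}\right) \left(-18\right) = \frac{18}{17}$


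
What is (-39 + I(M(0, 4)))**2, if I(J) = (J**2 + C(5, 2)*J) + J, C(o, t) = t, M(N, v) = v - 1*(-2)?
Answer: 225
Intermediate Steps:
M(N, v) = 2 + v (M(N, v) = v + 2 = 2 + v)
I(J) = J**2 + 3*J (I(J) = (J**2 + 2*J) + J = J**2 + 3*J)
(-39 + I(M(0, 4)))**2 = (-39 + (2 + 4)*(3 + (2 + 4)))**2 = (-39 + 6*(3 + 6))**2 = (-39 + 6*9)**2 = (-39 + 54)**2 = 15**2 = 225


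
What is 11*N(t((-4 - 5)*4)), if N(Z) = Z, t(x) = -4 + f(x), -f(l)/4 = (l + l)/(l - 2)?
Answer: -2420/19 ≈ -127.37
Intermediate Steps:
f(l) = -8*l/(-2 + l) (f(l) = -4*(l + l)/(l - 2) = -4*2*l/(-2 + l) = -8*l/(-2 + l))
t(x) = -4 - 8*x/(-2 + x)
11*N(t((-4 - 5)*4)) = 11*(4*(2 - 3*(-4 - 5)*4)/(-2 + (-4 - 5)*4)) = 11*(4*(2 - (-27)*4)/(-2 - 9*4)) = 11*(4*(2 - 3*(-36))/(-2 - 36)) = 11*(4*(2 + 108)/(-38)) = 11*(4*(-1/38)*110) = 11*(-220/19) = -2420/19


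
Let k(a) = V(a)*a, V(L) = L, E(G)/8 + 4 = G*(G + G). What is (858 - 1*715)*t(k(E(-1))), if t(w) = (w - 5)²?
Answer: 9009143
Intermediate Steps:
E(G) = -32 + 16*G² (E(G) = -32 + 8*(G*(G + G)) = -32 + 8*(G*(2*G)) = -32 + 8*(2*G²) = -32 + 16*G²)
k(a) = a² (k(a) = a*a = a²)
t(w) = (-5 + w)²
(858 - 1*715)*t(k(E(-1))) = (858 - 1*715)*(-5 + (-32 + 16*(-1)²)²)² = (858 - 715)*(-5 + (-32 + 16*1)²)² = 143*(-5 + (-32 + 16)²)² = 143*(-5 + (-16)²)² = 143*(-5 + 256)² = 143*251² = 143*63001 = 9009143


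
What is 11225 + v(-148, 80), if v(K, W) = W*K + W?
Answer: -535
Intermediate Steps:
v(K, W) = W + K*W (v(K, W) = K*W + W = W + K*W)
11225 + v(-148, 80) = 11225 + 80*(1 - 148) = 11225 + 80*(-147) = 11225 - 11760 = -535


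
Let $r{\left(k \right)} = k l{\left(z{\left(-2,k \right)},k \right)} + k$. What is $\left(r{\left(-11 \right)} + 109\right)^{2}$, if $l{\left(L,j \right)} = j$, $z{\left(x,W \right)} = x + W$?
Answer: $47961$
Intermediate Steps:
$z{\left(x,W \right)} = W + x$
$r{\left(k \right)} = k + k^{2}$ ($r{\left(k \right)} = k k + k = k^{2} + k = k + k^{2}$)
$\left(r{\left(-11 \right)} + 109\right)^{2} = \left(- 11 \left(1 - 11\right) + 109\right)^{2} = \left(\left(-11\right) \left(-10\right) + 109\right)^{2} = \left(110 + 109\right)^{2} = 219^{2} = 47961$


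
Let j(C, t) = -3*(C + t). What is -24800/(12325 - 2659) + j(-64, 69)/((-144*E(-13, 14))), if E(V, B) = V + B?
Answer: -190345/77328 ≈ -2.4615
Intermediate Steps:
E(V, B) = B + V
j(C, t) = -3*C - 3*t
-24800/(12325 - 2659) + j(-64, 69)/((-144*E(-13, 14))) = -24800/(12325 - 2659) + (-3*(-64) - 3*69)/((-144*(14 - 13))) = -24800/9666 + (192 - 207)/((-144*1)) = -24800*1/9666 - 15/(-144) = -12400/4833 - 15*(-1/144) = -12400/4833 + 5/48 = -190345/77328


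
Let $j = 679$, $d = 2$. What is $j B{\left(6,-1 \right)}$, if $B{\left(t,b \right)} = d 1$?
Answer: $1358$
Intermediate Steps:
$B{\left(t,b \right)} = 2$ ($B{\left(t,b \right)} = 2 \cdot 1 = 2$)
$j B{\left(6,-1 \right)} = 679 \cdot 2 = 1358$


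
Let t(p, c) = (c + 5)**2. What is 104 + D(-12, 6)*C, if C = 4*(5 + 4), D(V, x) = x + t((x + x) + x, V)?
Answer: 2084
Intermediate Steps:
t(p, c) = (5 + c)**2
D(V, x) = x + (5 + V)**2
C = 36 (C = 4*9 = 36)
104 + D(-12, 6)*C = 104 + (6 + (5 - 12)**2)*36 = 104 + (6 + (-7)**2)*36 = 104 + (6 + 49)*36 = 104 + 55*36 = 104 + 1980 = 2084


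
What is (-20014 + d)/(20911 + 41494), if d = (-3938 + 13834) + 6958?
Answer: -632/12481 ≈ -0.050637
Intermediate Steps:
d = 16854 (d = 9896 + 6958 = 16854)
(-20014 + d)/(20911 + 41494) = (-20014 + 16854)/(20911 + 41494) = -3160/62405 = -3160*1/62405 = -632/12481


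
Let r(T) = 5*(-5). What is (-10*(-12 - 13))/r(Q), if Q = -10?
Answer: -10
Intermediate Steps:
r(T) = -25
(-10*(-12 - 13))/r(Q) = -10*(-12 - 13)/(-25) = -10*(-25)*(-1/25) = 250*(-1/25) = -10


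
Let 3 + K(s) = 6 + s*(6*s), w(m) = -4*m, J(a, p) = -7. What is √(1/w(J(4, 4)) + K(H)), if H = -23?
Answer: √622699/14 ≈ 56.365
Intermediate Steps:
K(s) = 3 + 6*s² (K(s) = -3 + (6 + s*(6*s)) = -3 + (6 + 6*s²) = 3 + 6*s²)
√(1/w(J(4, 4)) + K(H)) = √(1/(-4*(-7)) + (3 + 6*(-23)²)) = √(1/28 + (3 + 6*529)) = √(1/28 + (3 + 3174)) = √(1/28 + 3177) = √(88957/28) = √622699/14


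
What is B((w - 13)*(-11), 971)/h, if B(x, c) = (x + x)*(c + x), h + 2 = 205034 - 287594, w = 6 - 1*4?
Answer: -132132/41281 ≈ -3.2008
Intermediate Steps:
w = 2 (w = 6 - 4 = 2)
h = -82562 (h = -2 + (205034 - 287594) = -2 - 82560 = -82562)
B(x, c) = 2*x*(c + x) (B(x, c) = (2*x)*(c + x) = 2*x*(c + x))
B((w - 13)*(-11), 971)/h = (2*((2 - 13)*(-11))*(971 + (2 - 13)*(-11)))/(-82562) = (2*(-11*(-11))*(971 - 11*(-11)))*(-1/82562) = (2*121*(971 + 121))*(-1/82562) = (2*121*1092)*(-1/82562) = 264264*(-1/82562) = -132132/41281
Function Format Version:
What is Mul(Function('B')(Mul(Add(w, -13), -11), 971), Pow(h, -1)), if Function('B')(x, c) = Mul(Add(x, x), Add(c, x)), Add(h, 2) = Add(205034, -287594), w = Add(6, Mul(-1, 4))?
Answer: Rational(-132132, 41281) ≈ -3.2008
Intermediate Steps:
w = 2 (w = Add(6, -4) = 2)
h = -82562 (h = Add(-2, Add(205034, -287594)) = Add(-2, -82560) = -82562)
Function('B')(x, c) = Mul(2, x, Add(c, x)) (Function('B')(x, c) = Mul(Mul(2, x), Add(c, x)) = Mul(2, x, Add(c, x)))
Mul(Function('B')(Mul(Add(w, -13), -11), 971), Pow(h, -1)) = Mul(Mul(2, Mul(Add(2, -13), -11), Add(971, Mul(Add(2, -13), -11))), Pow(-82562, -1)) = Mul(Mul(2, Mul(-11, -11), Add(971, Mul(-11, -11))), Rational(-1, 82562)) = Mul(Mul(2, 121, Add(971, 121)), Rational(-1, 82562)) = Mul(Mul(2, 121, 1092), Rational(-1, 82562)) = Mul(264264, Rational(-1, 82562)) = Rational(-132132, 41281)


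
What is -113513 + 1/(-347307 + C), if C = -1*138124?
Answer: -55102729104/485431 ≈ -1.1351e+5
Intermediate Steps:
C = -138124
-113513 + 1/(-347307 + C) = -113513 + 1/(-347307 - 138124) = -113513 + 1/(-485431) = -113513 - 1/485431 = -55102729104/485431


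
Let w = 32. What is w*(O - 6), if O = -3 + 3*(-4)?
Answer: -672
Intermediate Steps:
O = -15 (O = -3 - 12 = -15)
w*(O - 6) = 32*(-15 - 6) = 32*(-21) = -672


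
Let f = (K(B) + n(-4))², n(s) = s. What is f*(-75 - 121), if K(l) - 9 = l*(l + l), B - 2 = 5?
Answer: -2079364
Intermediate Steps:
B = 7 (B = 2 + 5 = 7)
K(l) = 9 + 2*l² (K(l) = 9 + l*(l + l) = 9 + l*(2*l) = 9 + 2*l²)
f = 10609 (f = ((9 + 2*7²) - 4)² = ((9 + 2*49) - 4)² = ((9 + 98) - 4)² = (107 - 4)² = 103² = 10609)
f*(-75 - 121) = 10609*(-75 - 121) = 10609*(-196) = -2079364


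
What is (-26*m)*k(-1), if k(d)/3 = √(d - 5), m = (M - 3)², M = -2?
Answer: -1950*I*√6 ≈ -4776.5*I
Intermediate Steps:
m = 25 (m = (-2 - 3)² = (-5)² = 25)
k(d) = 3*√(-5 + d) (k(d) = 3*√(d - 5) = 3*√(-5 + d))
(-26*m)*k(-1) = (-26*25)*(3*√(-5 - 1)) = -1950*√(-6) = -1950*I*√6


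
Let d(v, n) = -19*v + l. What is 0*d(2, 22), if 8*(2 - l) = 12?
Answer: 0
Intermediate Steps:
l = 1/2 (l = 2 - 1/8*12 = 2 - 3/2 = 1/2 ≈ 0.50000)
d(v, n) = 1/2 - 19*v (d(v, n) = -19*v + 1/2 = 1/2 - 19*v)
0*d(2, 22) = 0*(1/2 - 19*2) = 0*(1/2 - 38) = 0*(-75/2) = 0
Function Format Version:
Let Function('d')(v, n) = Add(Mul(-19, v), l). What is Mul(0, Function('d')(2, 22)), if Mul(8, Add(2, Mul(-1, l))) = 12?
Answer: 0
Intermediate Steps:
l = Rational(1, 2) (l = Add(2, Mul(Rational(-1, 8), 12)) = Add(2, Rational(-3, 2)) = Rational(1, 2) ≈ 0.50000)
Function('d')(v, n) = Add(Rational(1, 2), Mul(-19, v)) (Function('d')(v, n) = Add(Mul(-19, v), Rational(1, 2)) = Add(Rational(1, 2), Mul(-19, v)))
Mul(0, Function('d')(2, 22)) = Mul(0, Add(Rational(1, 2), Mul(-19, 2))) = Mul(0, Add(Rational(1, 2), -38)) = Mul(0, Rational(-75, 2)) = 0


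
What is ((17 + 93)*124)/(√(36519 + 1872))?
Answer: 13640*√38391/38391 ≈ 69.615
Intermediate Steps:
((17 + 93)*124)/(√(36519 + 1872)) = (110*124)/(√38391) = 13640*(√38391/38391) = 13640*√38391/38391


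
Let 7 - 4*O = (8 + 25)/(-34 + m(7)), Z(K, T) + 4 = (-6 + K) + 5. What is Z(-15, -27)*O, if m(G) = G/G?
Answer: -40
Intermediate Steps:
m(G) = 1
Z(K, T) = -5 + K (Z(K, T) = -4 + ((-6 + K) + 5) = -4 + (-1 + K) = -5 + K)
O = 2 (O = 7/4 - (8 + 25)/(4*(-34 + 1)) = 7/4 - 33/(4*(-33)) = 7/4 - 33*(-1)/(4*33) = 7/4 - ¼*(-1) = 7/4 + ¼ = 2)
Z(-15, -27)*O = (-5 - 15)*2 = -20*2 = -40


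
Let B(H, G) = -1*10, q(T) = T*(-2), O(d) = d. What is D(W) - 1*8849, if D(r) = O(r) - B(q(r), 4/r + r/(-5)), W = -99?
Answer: -8938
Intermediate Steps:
q(T) = -2*T
B(H, G) = -10
D(r) = 10 + r (D(r) = r - 1*(-10) = r + 10 = 10 + r)
D(W) - 1*8849 = (10 - 99) - 1*8849 = -89 - 8849 = -8938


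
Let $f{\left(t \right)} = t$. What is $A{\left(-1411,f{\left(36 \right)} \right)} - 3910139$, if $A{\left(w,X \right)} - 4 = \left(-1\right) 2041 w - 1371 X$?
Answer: $-1079640$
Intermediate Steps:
$A{\left(w,X \right)} = 4 - 2041 w - 1371 X$ ($A{\left(w,X \right)} = 4 - \left(1371 X - \left(-1\right) 2041 w\right) = 4 - \left(1371 X + 2041 w\right) = 4 - 2041 w - 1371 X$)
$A{\left(-1411,f{\left(36 \right)} \right)} - 3910139 = \left(4 - -2879851 - 49356\right) - 3910139 = \left(4 + 2879851 - 49356\right) - 3910139 = 2830499 - 3910139 = -1079640$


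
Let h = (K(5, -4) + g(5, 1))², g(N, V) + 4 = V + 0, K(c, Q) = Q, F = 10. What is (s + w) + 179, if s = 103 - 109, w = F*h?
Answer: 663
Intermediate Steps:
g(N, V) = -4 + V (g(N, V) = -4 + (V + 0) = -4 + V)
h = 49 (h = (-4 + (-4 + 1))² = (-4 - 3)² = (-7)² = 49)
w = 490 (w = 10*49 = 490)
s = -6
(s + w) + 179 = (-6 + 490) + 179 = 484 + 179 = 663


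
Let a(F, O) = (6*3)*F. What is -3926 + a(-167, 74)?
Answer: -6932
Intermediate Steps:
a(F, O) = 18*F
-3926 + a(-167, 74) = -3926 + 18*(-167) = -3926 - 3006 = -6932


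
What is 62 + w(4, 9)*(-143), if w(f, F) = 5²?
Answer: -3513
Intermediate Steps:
w(f, F) = 25
62 + w(4, 9)*(-143) = 62 + 25*(-143) = 62 - 3575 = -3513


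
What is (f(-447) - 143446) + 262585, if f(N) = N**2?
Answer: 318948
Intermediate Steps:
(f(-447) - 143446) + 262585 = ((-447)**2 - 143446) + 262585 = (199809 - 143446) + 262585 = 56363 + 262585 = 318948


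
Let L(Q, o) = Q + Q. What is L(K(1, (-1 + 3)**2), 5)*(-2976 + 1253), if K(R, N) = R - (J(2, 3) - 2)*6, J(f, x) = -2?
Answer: -86150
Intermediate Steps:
K(R, N) = 24 + R (K(R, N) = R - (-2 - 2)*6 = R - (-4)*6 = R - 1*(-24) = R + 24 = 24 + R)
L(Q, o) = 2*Q
L(K(1, (-1 + 3)**2), 5)*(-2976 + 1253) = (2*(24 + 1))*(-2976 + 1253) = (2*25)*(-1723) = 50*(-1723) = -86150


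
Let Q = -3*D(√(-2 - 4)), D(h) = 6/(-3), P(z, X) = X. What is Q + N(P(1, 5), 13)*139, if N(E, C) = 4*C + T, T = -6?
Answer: 6400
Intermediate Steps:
N(E, C) = -6 + 4*C (N(E, C) = 4*C - 6 = -6 + 4*C)
D(h) = -2 (D(h) = 6*(-⅓) = -2)
Q = 6 (Q = -3*(-2) = 6)
Q + N(P(1, 5), 13)*139 = 6 + (-6 + 4*13)*139 = 6 + (-6 + 52)*139 = 6 + 46*139 = 6 + 6394 = 6400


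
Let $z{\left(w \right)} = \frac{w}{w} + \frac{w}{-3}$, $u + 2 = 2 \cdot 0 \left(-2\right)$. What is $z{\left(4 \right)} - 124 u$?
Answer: $\frac{743}{3} \approx 247.67$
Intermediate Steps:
$u = -2$ ($u = -2 + 2 \cdot 0 \left(-2\right) = -2 + 0 \left(-2\right) = -2 + 0 = -2$)
$z{\left(w \right)} = 1 - \frac{w}{3}$ ($z{\left(w \right)} = 1 + w \left(- \frac{1}{3}\right) = 1 - \frac{w}{3}$)
$z{\left(4 \right)} - 124 u = \left(1 - \frac{4}{3}\right) - -248 = \left(1 - \frac{4}{3}\right) + 248 = - \frac{1}{3} + 248 = \frac{743}{3}$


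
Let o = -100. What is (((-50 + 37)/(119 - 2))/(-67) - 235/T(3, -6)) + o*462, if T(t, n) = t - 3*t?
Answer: -55669963/1206 ≈ -46161.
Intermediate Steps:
T(t, n) = -2*t
(((-50 + 37)/(119 - 2))/(-67) - 235/T(3, -6)) + o*462 = (((-50 + 37)/(119 - 2))/(-67) - 235/((-2*3))) - 100*462 = (-13/117*(-1/67) - 235/(-6)) - 46200 = (-13*1/117*(-1/67) - 235*(-1/6)) - 46200 = (-1/9*(-1/67) + 235/6) - 46200 = (1/603 + 235/6) - 46200 = 47237/1206 - 46200 = -55669963/1206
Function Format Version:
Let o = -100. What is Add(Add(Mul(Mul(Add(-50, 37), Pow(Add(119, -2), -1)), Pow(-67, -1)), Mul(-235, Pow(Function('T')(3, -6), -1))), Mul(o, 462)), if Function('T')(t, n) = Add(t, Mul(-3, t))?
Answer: Rational(-55669963, 1206) ≈ -46161.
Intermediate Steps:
Function('T')(t, n) = Mul(-2, t)
Add(Add(Mul(Mul(Add(-50, 37), Pow(Add(119, -2), -1)), Pow(-67, -1)), Mul(-235, Pow(Function('T')(3, -6), -1))), Mul(o, 462)) = Add(Add(Mul(Mul(Add(-50, 37), Pow(Add(119, -2), -1)), Pow(-67, -1)), Mul(-235, Pow(Mul(-2, 3), -1))), Mul(-100, 462)) = Add(Add(Mul(Mul(-13, Pow(117, -1)), Rational(-1, 67)), Mul(-235, Pow(-6, -1))), -46200) = Add(Add(Mul(Mul(-13, Rational(1, 117)), Rational(-1, 67)), Mul(-235, Rational(-1, 6))), -46200) = Add(Add(Mul(Rational(-1, 9), Rational(-1, 67)), Rational(235, 6)), -46200) = Add(Add(Rational(1, 603), Rational(235, 6)), -46200) = Add(Rational(47237, 1206), -46200) = Rational(-55669963, 1206)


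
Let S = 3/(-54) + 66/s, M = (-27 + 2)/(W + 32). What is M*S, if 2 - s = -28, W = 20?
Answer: -965/936 ≈ -1.0310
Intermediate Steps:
s = 30 (s = 2 - 1*(-28) = 2 + 28 = 30)
M = -25/52 (M = (-27 + 2)/(20 + 32) = -25/52 ≈ -0.48077)
S = 193/90 (S = 3/(-54) + 66/30 = 3*(-1/54) + 66*(1/30) = -1/18 + 11/5 = 193/90 ≈ 2.1444)
M*S = -25/52*193/90 = -965/936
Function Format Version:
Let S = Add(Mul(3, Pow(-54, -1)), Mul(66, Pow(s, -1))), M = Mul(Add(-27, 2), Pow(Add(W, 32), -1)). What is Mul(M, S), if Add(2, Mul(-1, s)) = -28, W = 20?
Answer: Rational(-965, 936) ≈ -1.0310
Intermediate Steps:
s = 30 (s = Add(2, Mul(-1, -28)) = Add(2, 28) = 30)
M = Rational(-25, 52) (M = Mul(Add(-27, 2), Pow(Add(20, 32), -1)) = Mul(-25, Pow(52, -1)) = Mul(-25, Rational(1, 52)) = Rational(-25, 52) ≈ -0.48077)
S = Rational(193, 90) (S = Add(Mul(3, Pow(-54, -1)), Mul(66, Pow(30, -1))) = Add(Mul(3, Rational(-1, 54)), Mul(66, Rational(1, 30))) = Add(Rational(-1, 18), Rational(11, 5)) = Rational(193, 90) ≈ 2.1444)
Mul(M, S) = Mul(Rational(-25, 52), Rational(193, 90)) = Rational(-965, 936)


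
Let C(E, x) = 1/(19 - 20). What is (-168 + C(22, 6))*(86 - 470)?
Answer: 64896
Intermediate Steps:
C(E, x) = -1 (C(E, x) = 1/(-1) = -1)
(-168 + C(22, 6))*(86 - 470) = (-168 - 1)*(86 - 470) = -169*(-384) = 64896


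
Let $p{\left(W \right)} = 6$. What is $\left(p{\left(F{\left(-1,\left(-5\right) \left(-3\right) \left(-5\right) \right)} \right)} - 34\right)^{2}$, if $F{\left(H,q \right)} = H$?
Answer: $784$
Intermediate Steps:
$\left(p{\left(F{\left(-1,\left(-5\right) \left(-3\right) \left(-5\right) \right)} \right)} - 34\right)^{2} = \left(6 - 34\right)^{2} = \left(-28\right)^{2} = 784$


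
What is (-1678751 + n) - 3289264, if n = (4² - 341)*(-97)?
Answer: -4936490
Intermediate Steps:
n = 31525 (n = (16 - 341)*(-97) = -325*(-97) = 31525)
(-1678751 + n) - 3289264 = (-1678751 + 31525) - 3289264 = -1647226 - 3289264 = -4936490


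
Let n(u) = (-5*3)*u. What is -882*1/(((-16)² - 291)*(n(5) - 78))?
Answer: -14/85 ≈ -0.16471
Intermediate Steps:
n(u) = -15*u
-882*1/(((-16)² - 291)*(n(5) - 78)) = -882*1/(((-16)² - 291)*(-15*5 - 78)) = -882*1/((-75 - 78)*(256 - 291)) = -882/((-153*(-35))) = -882/5355 = -882*1/5355 = -14/85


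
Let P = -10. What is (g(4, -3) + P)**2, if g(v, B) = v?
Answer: 36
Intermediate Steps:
(g(4, -3) + P)**2 = (4 - 10)**2 = (-6)**2 = 36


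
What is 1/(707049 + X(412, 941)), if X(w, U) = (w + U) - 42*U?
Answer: 1/668880 ≈ 1.4950e-6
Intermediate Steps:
X(w, U) = w - 41*U (X(w, U) = (U + w) - 42*U = w - 41*U)
1/(707049 + X(412, 941)) = 1/(707049 + (412 - 41*941)) = 1/(707049 + (412 - 38581)) = 1/(707049 - 38169) = 1/668880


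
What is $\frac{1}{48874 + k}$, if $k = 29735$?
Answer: $\frac{1}{78609} \approx 1.2721 \cdot 10^{-5}$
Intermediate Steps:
$\frac{1}{48874 + k} = \frac{1}{48874 + 29735} = \frac{1}{78609}$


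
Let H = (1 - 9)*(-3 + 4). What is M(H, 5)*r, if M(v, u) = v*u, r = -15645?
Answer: 625800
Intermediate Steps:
H = -8 (H = -8*1 = -8)
M(v, u) = u*v
M(H, 5)*r = (5*(-8))*(-15645) = -40*(-15645) = 625800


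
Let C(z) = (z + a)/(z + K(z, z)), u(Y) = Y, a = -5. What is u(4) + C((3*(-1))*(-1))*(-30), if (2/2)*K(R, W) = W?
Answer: 14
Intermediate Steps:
K(R, W) = W
C(z) = (-5 + z)/(2*z) (C(z) = (z - 5)/(z + z) = (-5 + z)/((2*z)) = (-5 + z)*(1/(2*z)) = (-5 + z)/(2*z))
u(4) + C((3*(-1))*(-1))*(-30) = 4 + ((-5 + (3*(-1))*(-1))/(2*(((3*(-1))*(-1)))))*(-30) = 4 + ((-5 - 3*(-1))/(2*((-3*(-1)))))*(-30) = 4 + ((½)*(-5 + 3)/3)*(-30) = 4 + ((½)*(⅓)*(-2))*(-30) = 4 - ⅓*(-30) = 4 + 10 = 14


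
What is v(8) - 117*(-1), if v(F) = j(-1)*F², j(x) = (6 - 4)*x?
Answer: -11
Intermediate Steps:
j(x) = 2*x
v(F) = -2*F² (v(F) = (2*(-1))*F² = -2*F²)
v(8) - 117*(-1) = -2*8² - 117*(-1) = -2*64 + 117 = -128 + 117 = -11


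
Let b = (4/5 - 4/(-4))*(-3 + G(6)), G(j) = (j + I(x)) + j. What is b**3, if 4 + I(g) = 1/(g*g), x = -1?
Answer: 157464/125 ≈ 1259.7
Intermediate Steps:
I(g) = -4 + g**(-2) (I(g) = -4 + 1/(g*g) = -4 + 1/(g**2) = -4 + g**(-2))
G(j) = -3 + 2*j (G(j) = (j + (-4 + (-1)**(-2))) + j = (j + (-4 + 1)) + j = (j - 3) + j = (-3 + j) + j = -3 + 2*j)
b = 54/5 (b = (4/5 - 4/(-4))*(-3 + (-3 + 2*6)) = (4*(1/5) - 4*(-1/4))*(-3 + (-3 + 12)) = (4/5 + 1)*(-3 + 9) = (9/5)*6 = 54/5 ≈ 10.800)
b**3 = (54/5)**3 = 157464/125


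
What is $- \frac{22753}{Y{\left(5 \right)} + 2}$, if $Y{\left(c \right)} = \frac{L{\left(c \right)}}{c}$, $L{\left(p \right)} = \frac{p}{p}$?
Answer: $- \frac{113765}{11} \approx -10342.0$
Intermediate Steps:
$L{\left(p \right)} = 1$
$Y{\left(c \right)} = \frac{1}{c}$ ($Y{\left(c \right)} = 1 \frac{1}{c} = \frac{1}{c}$)
$- \frac{22753}{Y{\left(5 \right)} + 2} = - \frac{22753}{\frac{1}{5} + 2} = - \frac{22753}{\frac{11}{5}} = \left(-22753\right) \frac{5}{11} = - \frac{113765}{11}$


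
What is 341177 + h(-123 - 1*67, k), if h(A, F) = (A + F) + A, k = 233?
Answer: 341030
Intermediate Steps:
h(A, F) = F + 2*A
341177 + h(-123 - 1*67, k) = 341177 + (233 + 2*(-123 - 1*67)) = 341177 + (233 + 2*(-123 - 67)) = 341177 + (233 + 2*(-190)) = 341177 + (233 - 380) = 341177 - 147 = 341030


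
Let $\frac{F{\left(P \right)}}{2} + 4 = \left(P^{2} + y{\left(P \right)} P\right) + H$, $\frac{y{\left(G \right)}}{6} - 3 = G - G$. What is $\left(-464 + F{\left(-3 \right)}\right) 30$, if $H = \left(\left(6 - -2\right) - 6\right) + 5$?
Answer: $-16440$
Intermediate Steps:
$H = 7$ ($H = \left(\left(6 + 2\right) - 6\right) + 5 = \left(8 - 6\right) + 5 = 2 + 5 = 7$)
$y{\left(G \right)} = 18$ ($y{\left(G \right)} = 18 + 6 \left(G - G\right) = 18 + 6 \cdot 0 = 18 + 0 = 18$)
$F{\left(P \right)} = 6 + 2 P^{2} + 36 P$ ($F{\left(P \right)} = -8 + 2 \left(\left(P^{2} + 18 P\right) + 7\right) = -8 + 2 \left(7 + P^{2} + 18 P\right) = -8 + \left(14 + 2 P^{2} + 36 P\right) = 6 + 2 P^{2} + 36 P$)
$\left(-464 + F{\left(-3 \right)}\right) 30 = \left(-464 + \left(6 + 2 \left(-3\right)^{2} + 36 \left(-3\right)\right)\right) 30 = \left(-464 + \left(6 + 2 \cdot 9 - 108\right)\right) 30 = \left(-464 + \left(6 + 18 - 108\right)\right) 30 = \left(-464 - 84\right) 30 = \left(-548\right) 30 = -16440$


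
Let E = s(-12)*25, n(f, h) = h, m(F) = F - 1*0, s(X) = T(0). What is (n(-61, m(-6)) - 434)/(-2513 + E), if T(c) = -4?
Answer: 440/2613 ≈ 0.16839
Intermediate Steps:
s(X) = -4
m(F) = F (m(F) = F + 0 = F)
E = -100 (E = -4*25 = -100)
(n(-61, m(-6)) - 434)/(-2513 + E) = (-6 - 434)/(-2513 - 100) = -440/(-2613) = -440*(-1/2613) = 440/2613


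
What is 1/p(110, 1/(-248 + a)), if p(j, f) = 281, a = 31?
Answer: 1/281 ≈ 0.0035587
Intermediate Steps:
1/p(110, 1/(-248 + a)) = 1/281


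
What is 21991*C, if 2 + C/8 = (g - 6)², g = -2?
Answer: 10907536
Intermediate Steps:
C = 496 (C = -16 + 8*(-2 - 6)² = -16 + 8*(-8)² = -16 + 8*64 = -16 + 512 = 496)
21991*C = 21991*496 = 10907536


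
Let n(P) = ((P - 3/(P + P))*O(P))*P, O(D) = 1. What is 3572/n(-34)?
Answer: 7144/2309 ≈ 3.0940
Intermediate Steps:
n(P) = P*(P - 3/(2*P)) (n(P) = ((P - 3/(P + P))*1)*P = ((P - 3/(2*P))*1)*P = (P - 3/(2*P))*P = P*(P - 3/(2*P)))
3572/n(-34) = 3572/(-3/2 + (-34)²) = 3572/(-3/2 + 1156) = 3572/(2309/2) = 3572*(2/2309) = 7144/2309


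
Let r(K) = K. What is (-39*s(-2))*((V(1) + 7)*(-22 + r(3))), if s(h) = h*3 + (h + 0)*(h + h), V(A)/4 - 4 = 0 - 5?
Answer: 4446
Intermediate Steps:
V(A) = -4 (V(A) = 16 + 4*(0 - 5) = 16 + 4*(-5) = 16 - 20 = -4)
s(h) = 2*h² + 3*h (s(h) = 3*h + h*(2*h) = 3*h + 2*h² = 2*h² + 3*h)
(-39*s(-2))*((V(1) + 7)*(-22 + r(3))) = (-(-78)*(3 + 2*(-2)))*((-4 + 7)*(-22 + 3)) = (-(-78)*(3 - 4))*(3*(-19)) = -(-78)*(-1)*(-57) = -39*2*(-57) = -78*(-57) = 4446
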